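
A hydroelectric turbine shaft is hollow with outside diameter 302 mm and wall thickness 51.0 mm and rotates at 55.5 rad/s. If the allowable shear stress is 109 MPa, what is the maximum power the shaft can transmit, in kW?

26400 kW

J = π(d_o⁴ − d_i⁴)/32 = π(0.302⁴ − 0.200⁴)/32 = 6.596×10^-4 m⁴.
T_max = τ_allow·J/r = 1.09×10^8 × 6.596×10^-4 / 0.151 = 476100 N·m.
ω = 55.5 rad/s, so P_max = T_max·ω = 2.642×10^7 W.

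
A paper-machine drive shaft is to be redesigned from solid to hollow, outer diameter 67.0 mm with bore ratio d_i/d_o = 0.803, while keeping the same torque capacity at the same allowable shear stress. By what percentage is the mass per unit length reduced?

Equal τ_max and T ⇒ the solid shaft needs d_s³ = d_o³(1−k⁴), so d_s = 67.0·(1−0.803⁴)^(1/3) = 56.01 mm.
Area ratio A_h/A_s = d_o²(1−k²)/d_s² = (1−k²)/(1−k⁴)^(2/3) = 0.5082.
Mass saving = 1 − 0.5082 = 49.2 %.

49.2 %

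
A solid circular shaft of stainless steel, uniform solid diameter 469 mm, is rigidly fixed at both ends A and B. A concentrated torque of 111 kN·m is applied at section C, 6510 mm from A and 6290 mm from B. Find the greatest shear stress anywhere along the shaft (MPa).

2.79 MPa

With uniform GJ and both ends fixed, compatibility θ_AC = θ_CB gives T_A·a = T_B·b, together with T_A + T_B = T₀.
T_A = T₀·b/(a+b) = 111000·6290/12800 = 54550 N·m; T_B = 56450 N·m.
τ in each portion: τ_AC = 2.69×10^6 Pa, τ_CB = 2.79×10^6 Pa; maximum is in CB.
τ_max = T_CB·r/J = 56450·0.234/4.75×10^-3 = 2.787×10^6 Pa.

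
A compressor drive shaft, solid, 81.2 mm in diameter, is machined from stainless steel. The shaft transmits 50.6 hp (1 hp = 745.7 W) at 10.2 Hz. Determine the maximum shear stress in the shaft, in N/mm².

5.60 N/mm²

ω = 2π·10.2 = 64.09 rad/s, so T = P/ω = 50.6×745.7 / 64.09 = 588.8 N·m.
J = πd⁴/32 = π(0.0812)⁴/32 = 4.268×10^-6 m⁴.
τ_max = T·r/J = 588.8 × 0.0406 / 4.268×10^-6 = 5.601×10^6 Pa.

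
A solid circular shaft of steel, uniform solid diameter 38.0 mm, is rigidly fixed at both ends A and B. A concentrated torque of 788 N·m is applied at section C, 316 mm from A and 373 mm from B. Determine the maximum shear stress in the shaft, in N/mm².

39.6 N/mm²

With uniform GJ and both ends fixed, compatibility θ_AC = θ_CB gives T_A·a = T_B·b, together with T_A + T_B = T₀.
T_A = T₀·b/(a+b) = 788.0·373/689.0 = 426.6 N·m; T_B = 361.4 N·m.
τ in each portion: τ_AC = 3.96×10^7 Pa, τ_CB = 3.35×10^7 Pa; maximum is in AC.
τ_max = T_AC·r/J = 426.6·0.0190/2.05×10^-7 = 3.959×10^7 Pa.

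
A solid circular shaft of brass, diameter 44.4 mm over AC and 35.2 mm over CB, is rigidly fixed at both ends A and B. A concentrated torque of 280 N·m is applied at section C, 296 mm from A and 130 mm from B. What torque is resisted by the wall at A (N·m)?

147 N·m

Compatibility: T_A·a/J_AC = T_B·b/J_CB with T_A + T_B = T₀.
J_AC = 3.82×10^-7 m⁴, J_CB = 1.51×10^-7 m⁴, so T_A = T₀·(J_AC/a)/((J_AC/a)+(J_CB/b)) = 147.4 N·m, T_B = 132.6 N·m.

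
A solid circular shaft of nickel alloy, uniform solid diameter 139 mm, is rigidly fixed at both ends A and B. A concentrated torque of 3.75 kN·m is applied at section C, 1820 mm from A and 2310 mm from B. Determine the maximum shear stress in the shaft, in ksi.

With uniform GJ and both ends fixed, compatibility θ_AC = θ_CB gives T_A·a = T_B·b, together with T_A + T_B = T₀.
T_A = T₀·b/(a+b) = 3750·2310/4130 = 2097 N·m; T_B = 1653 N·m.
τ in each portion: τ_AC = 3.98×10^6 Pa, τ_CB = 3.13×10^6 Pa; maximum is in AC.
τ_max = T_AC·r/J = 2097·0.0695/3.66×10^-5 = 3.978×10^6 Pa.

0.577 ksi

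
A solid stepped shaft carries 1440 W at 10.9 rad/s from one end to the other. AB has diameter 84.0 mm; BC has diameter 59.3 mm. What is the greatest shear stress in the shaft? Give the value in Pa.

ω = 10.9 rad/s, so T = P/ω = 1440 / 10.90 = 132.1 N·m.
Under the same torque, τ_max = 16T/(πd³) is largest where d is smallest — segment BC (d = 59.3 mm).
τ_max = 16·132.1/(π·(0.0593)³) = 3.227×10^6 Pa.

3.23e6 Pa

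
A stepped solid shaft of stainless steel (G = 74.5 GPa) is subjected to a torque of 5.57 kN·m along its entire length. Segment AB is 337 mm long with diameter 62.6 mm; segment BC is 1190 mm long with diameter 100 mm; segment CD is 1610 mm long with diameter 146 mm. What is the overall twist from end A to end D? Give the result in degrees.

J_AB = π(0.0626)⁴/32 = 1.51×10^-6 m⁴; J_BC = π(0.100)⁴/32 = 9.82×10^-6 m⁴; J_CD = π(0.146)⁴/32 = 4.46×10^-5 m⁴.
θ = (T/G)·Σ L_i/J_i = (5570/74.5×10⁹)·(0.337/1.51×10^-6 + 1.19/9.82×10^-6 + 1.61/4.46×10^-5) = 0.02847 rad.

1.63°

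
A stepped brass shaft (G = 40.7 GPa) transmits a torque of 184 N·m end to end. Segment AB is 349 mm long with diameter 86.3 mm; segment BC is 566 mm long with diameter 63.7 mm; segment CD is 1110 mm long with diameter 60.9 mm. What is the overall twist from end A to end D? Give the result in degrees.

J_AB = π(0.0863)⁴/32 = 5.45×10^-6 m⁴; J_BC = π(0.0637)⁴/32 = 1.62×10^-6 m⁴; J_CD = π(0.0609)⁴/32 = 1.35×10^-6 m⁴.
θ = (T/G)·Σ L_i/J_i = (184.0/40.7×10⁹)·(0.349/5.45×10^-6 + 0.566/1.62×10^-6 + 1.11/1.35×10^-6) = 5.589×10^-3 rad.

0.320°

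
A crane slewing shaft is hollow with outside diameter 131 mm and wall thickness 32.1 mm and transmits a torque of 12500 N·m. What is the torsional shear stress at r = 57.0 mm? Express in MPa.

J = π(d_o⁴ − d_i⁴)/32 = π(0.131⁴ − 0.0668⁴)/32 = 2.696×10^-5 m⁴.
Shear stress varies linearly with radius: τ = T·r/J = 12500 × 0.0570 / 2.696×10^-5 = 2.643×10^7 Pa.

26.4 MPa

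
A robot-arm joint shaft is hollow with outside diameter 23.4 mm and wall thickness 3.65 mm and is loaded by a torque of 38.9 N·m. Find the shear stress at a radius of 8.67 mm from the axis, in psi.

J = π(d_o⁴ − d_i⁴)/32 = π(0.0234⁴ − 0.0161⁴)/32 = 2.284×10^-8 m⁴.
Shear stress varies linearly with radius: τ = T·r/J = 38.90 × 0.00867 / 2.284×10^-8 = 1.477×10^7 Pa.

2140 psi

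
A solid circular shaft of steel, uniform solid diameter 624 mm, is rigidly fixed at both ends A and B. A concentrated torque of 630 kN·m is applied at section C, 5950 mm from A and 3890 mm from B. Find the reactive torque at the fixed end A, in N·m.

With uniform GJ and both ends fixed, compatibility θ_AC = θ_CB gives T_A·a = T_B·b, together with T_A + T_B = T₀.
T_A = T₀·b/(a+b) = 630000·3890/9840 = 249100 N·m; T_B = 380900 N·m.

249000 N·m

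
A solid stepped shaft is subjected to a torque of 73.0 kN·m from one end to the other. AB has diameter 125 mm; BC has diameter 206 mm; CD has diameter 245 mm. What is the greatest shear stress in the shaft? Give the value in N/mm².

Under the same torque, τ_max = 16T/(πd³) is largest where d is smallest — segment AB (d = 125 mm).
τ_max = 16·73000/(π·(0.125)³) = 1.904×10^8 Pa.

190 N/mm²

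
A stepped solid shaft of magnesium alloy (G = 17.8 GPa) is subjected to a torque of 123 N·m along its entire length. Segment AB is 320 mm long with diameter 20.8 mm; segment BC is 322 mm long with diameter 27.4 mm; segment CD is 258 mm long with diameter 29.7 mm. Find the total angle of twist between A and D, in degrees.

J_AB = π(0.0208)⁴/32 = 1.84×10^-8 m⁴; J_BC = π(0.0274)⁴/32 = 5.53×10^-8 m⁴; J_CD = π(0.0297)⁴/32 = 7.64×10^-8 m⁴.
θ = (T/G)·Σ L_i/J_i = (123.0/17.8×10⁹)·(0.320/1.84×10^-8 + 0.322/5.53×10^-8 + 0.258/7.64×10^-8) = 0.1839 rad.

10.5°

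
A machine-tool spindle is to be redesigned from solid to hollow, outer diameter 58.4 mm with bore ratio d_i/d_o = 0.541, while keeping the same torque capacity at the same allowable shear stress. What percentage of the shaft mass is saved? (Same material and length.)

Equal τ_max and T ⇒ the solid shaft needs d_s³ = d_o³(1−k⁴), so d_s = 58.4·(1−0.541⁴)^(1/3) = 56.68 mm.
Area ratio A_h/A_s = d_o²(1−k²)/d_s² = (1−k²)/(1−k⁴)^(2/3) = 0.7508.
Mass saving = 1 − 0.7508 = 24.9 %.

24.9 %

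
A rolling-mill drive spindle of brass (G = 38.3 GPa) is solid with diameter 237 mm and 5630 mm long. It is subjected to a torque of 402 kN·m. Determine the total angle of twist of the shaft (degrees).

J = πd⁴/32 = π(0.237)⁴/32 = 3.097×10^-4 m⁴.
θ = T·L/(G·J) = 402000 × 5.63 / (38.3×10⁹ × 3.097×10^-4) = 0.1908 rad.

10.9°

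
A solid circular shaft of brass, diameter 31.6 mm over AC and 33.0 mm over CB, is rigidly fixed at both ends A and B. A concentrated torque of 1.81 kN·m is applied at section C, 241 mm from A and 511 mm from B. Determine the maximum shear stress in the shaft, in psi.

Compatibility: T_A·a/J_AC = T_B·b/J_CB with T_A + T_B = T₀.
J_AC = 9.79×10^-8 m⁴, J_CB = 1.16×10^-7 m⁴, so T_A = T₀·(J_AC/a)/((J_AC/a)+(J_CB/b)) = 1160 N·m, T_B = 650.4 N·m.
τ in each portion: τ_AC = 1.87×10^8 Pa, τ_CB = 9.22×10^7 Pa; maximum is in AC.
τ_max = T_AC·r/J = 1160·0.0158/9.79×10^-8 = 1.872×10^8 Pa.

27100 psi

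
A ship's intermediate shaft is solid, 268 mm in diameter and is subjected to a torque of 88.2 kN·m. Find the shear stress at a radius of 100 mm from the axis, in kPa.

J = πd⁴/32 = π(0.268)⁴/32 = 5.065×10^-4 m⁴.
Shear stress varies linearly with radius: τ = T·r/J = 88200 × 0.100 / 5.065×10^-4 = 1.742×10^7 Pa.

17400 kPa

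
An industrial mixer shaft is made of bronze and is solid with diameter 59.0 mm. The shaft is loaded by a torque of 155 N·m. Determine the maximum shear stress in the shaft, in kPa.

3840 kPa

J = πd⁴/32 = π(0.0590)⁴/32 = 1.190×10^-6 m⁴.
τ_max = T·r/J = 155.0 × 0.0295 / 1.190×10^-6 = 3.844×10^6 Pa.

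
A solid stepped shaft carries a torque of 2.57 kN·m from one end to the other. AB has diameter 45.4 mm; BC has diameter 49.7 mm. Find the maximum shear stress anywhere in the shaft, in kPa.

Under the same torque, τ_max = 16T/(πd³) is largest where d is smallest — segment AB (d = 45.4 mm).
τ_max = 16·2570/(π·(0.0454)³) = 1.399×10^8 Pa.

140000 kPa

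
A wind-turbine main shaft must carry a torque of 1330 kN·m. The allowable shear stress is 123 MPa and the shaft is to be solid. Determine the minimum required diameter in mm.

380 mm

For a solid shaft τ_max = 16T/(πd³), so d = (16T/(π τ_allow))^(1/3) = (16·1.330e6/(π·1.23×10^8))^(1/3) = 0.3805 m.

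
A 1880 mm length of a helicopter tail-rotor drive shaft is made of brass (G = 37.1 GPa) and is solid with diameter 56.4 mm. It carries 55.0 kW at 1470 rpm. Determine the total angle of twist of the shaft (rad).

ω = 2π·1470/60 = 153.9 rad/s, so T = P/ω = 55.0×10³ / 153.9 = 357.3 N·m.
J = πd⁴/32 = π(0.0564)⁴/32 = 9.934×10^-7 m⁴.
θ = T·L/(G·J) = 357.3 × 1.88 / (37.1×10⁹ × 9.934×10^-7) = 0.01823 rad.

0.0182 rad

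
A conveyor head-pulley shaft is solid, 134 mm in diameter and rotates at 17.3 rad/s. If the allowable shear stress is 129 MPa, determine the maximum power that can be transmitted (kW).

1050 kW

J = πd⁴/32 = π(0.134)⁴/32 = 3.165×10^-5 m⁴.
T_max = τ_allow·J/r = 1.29×10^8 × 3.165×10^-5 / 0.0670 = 60940 N·m.
ω = 17.3 rad/s, so P_max = T_max·ω = 1.054×10^6 W.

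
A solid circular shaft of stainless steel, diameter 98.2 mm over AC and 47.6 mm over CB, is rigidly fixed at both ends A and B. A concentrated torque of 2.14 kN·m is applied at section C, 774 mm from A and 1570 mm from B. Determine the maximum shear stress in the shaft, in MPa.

Compatibility: T_A·a/J_AC = T_B·b/J_CB with T_A + T_B = T₀.
J_AC = 9.13×10^-6 m⁴, J_CB = 5.04×10^-7 m⁴, so T_A = T₀·(J_AC/a)/((J_AC/a)+(J_CB/b)) = 2083 N·m, T_B = 56.70 N·m.
τ in each portion: τ_AC = 1.12×10^7 Pa, τ_CB = 2.68×10^6 Pa; maximum is in AC.
τ_max = T_AC·r/J = 2083·0.0491/9.13×10^-6 = 1.120×10^7 Pa.

11.2 MPa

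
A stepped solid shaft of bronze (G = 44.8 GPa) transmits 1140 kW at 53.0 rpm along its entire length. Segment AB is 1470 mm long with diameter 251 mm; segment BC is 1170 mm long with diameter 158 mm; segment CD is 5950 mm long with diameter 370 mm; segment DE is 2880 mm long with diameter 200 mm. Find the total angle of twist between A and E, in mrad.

204 mrad

ω = 2π·53.0/60 = 5.550 rad/s, so T = P/ω = 1140×10³ / 5.550 = 205400 N·m.
J_AB = π(0.251)⁴/32 = 3.90×10^-4 m⁴; J_BC = π(0.158)⁴/32 = 6.12×10^-5 m⁴; J_CD = π(0.370)⁴/32 = 1.84×10^-3 m⁴; J_DE = π(0.200)⁴/32 = 1.57×10^-4 m⁴.
θ = (T/G)·Σ L_i/J_i = (205400/44.8×10⁹)·(1.47/3.90×10^-4 + 1.17/6.12×10^-5 + 5.95/1.84×10^-3 + 2.88/1.57×10^-4) = 0.2039 rad.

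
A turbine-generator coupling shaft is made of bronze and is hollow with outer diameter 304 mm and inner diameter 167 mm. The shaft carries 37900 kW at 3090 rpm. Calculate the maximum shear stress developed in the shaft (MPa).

23.4 MPa

ω = 2π·3090/60 = 323.6 rad/s, so T = P/ω = 37900×10³ / 323.6 = 117100 N·m.
J = π(d_o⁴ − d_i⁴)/32 = π(0.304⁴ − 0.167⁴)/32 = 7.621×10^-4 m⁴.
τ_max = T·r/J = 117100 × 0.152 / 7.621×10^-4 = 2.336×10^7 Pa.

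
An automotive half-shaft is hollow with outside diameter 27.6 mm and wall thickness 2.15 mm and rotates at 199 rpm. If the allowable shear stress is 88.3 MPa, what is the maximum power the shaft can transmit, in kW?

3.74 kW

J = π(d_o⁴ − d_i⁴)/32 = π(0.0276⁴ − 0.0233⁴)/32 = 2.803×10^-8 m⁴.
T_max = τ_allow·J/r = 8.83×10^7 × 2.803×10^-8 / 0.0138 = 179.4 N·m.
ω = 2π·199/60 = 20.84 rad/s, so P_max = T_max·ω = 3738 W.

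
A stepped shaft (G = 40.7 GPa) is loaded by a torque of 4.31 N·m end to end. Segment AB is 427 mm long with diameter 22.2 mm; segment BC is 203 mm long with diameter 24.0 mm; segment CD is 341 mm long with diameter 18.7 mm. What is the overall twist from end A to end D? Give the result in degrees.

0.319°

J_AB = π(0.0222)⁴/32 = 2.38×10^-8 m⁴; J_BC = π(0.0240)⁴/32 = 3.26×10^-8 m⁴; J_CD = π(0.0187)⁴/32 = 1.20×10^-8 m⁴.
θ = (T/G)·Σ L_i/J_i = (4.310/40.7×10⁹)·(0.427/2.38×10^-8 + 0.203/3.26×10^-8 + 0.341/1.20×10^-8) = 5.564×10^-3 rad.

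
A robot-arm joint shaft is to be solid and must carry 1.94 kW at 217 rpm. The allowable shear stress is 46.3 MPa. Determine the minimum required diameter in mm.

21.1 mm

ω = 2π·217/60 = 22.72 rad/s, so T = P/ω = 1.94×10³ / 22.72 = 85.37 N·m.
For a solid shaft τ_max = 16T/(πd³), so d = (16T/(π τ_allow))^(1/3) = (16·85.37/(π·4.63×10^7))^(1/3) = 0.02110 m.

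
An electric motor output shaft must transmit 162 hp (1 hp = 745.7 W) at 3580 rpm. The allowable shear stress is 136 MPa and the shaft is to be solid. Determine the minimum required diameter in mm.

22.9 mm

ω = 2π·3580/60 = 374.9 rad/s, so T = P/ω = 162×745.7 / 374.9 = 322.2 N·m.
For a solid shaft τ_max = 16T/(πd³), so d = (16T/(π τ_allow))^(1/3) = (16·322.2/(π·1.36×10^8))^(1/3) = 0.02294 m.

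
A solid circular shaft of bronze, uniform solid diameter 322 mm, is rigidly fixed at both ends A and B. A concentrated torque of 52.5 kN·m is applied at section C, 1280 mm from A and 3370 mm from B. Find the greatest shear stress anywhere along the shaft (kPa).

With uniform GJ and both ends fixed, compatibility θ_AC = θ_CB gives T_A·a = T_B·b, together with T_A + T_B = T₀.
T_A = T₀·b/(a+b) = 52500·3370/4650 = 38050 N·m; T_B = 14450 N·m.
τ in each portion: τ_AC = 5.80×10^6 Pa, τ_CB = 2.20×10^6 Pa; maximum is in AC.
τ_max = T_AC·r/J = 38050·0.161/1.06×10^-3 = 5.804×10^6 Pa.

5800 kPa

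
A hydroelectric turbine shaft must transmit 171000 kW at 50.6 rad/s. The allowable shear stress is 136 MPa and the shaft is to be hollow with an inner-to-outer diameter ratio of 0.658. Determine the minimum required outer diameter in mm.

ω = 50.6 rad/s, so T = P/ω = 171000×10³ / 50.60 = 3.379e6 N·m.
For a hollow shaft with d_i/d_o = 0.658: τ_max = 16T/(π d_o³ (1−k⁴)), so d_o = [16T/(π τ_allow (1−k⁴))]^(1/3) = [16·3.379e6/(π·1.36×10^8·0.8125)]^(1/3) = 0.5380 m.

538 mm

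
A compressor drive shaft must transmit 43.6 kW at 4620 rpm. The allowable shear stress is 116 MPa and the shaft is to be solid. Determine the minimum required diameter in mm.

15.8 mm

ω = 2π·4620/60 = 483.8 rad/s, so T = P/ω = 43.6×10³ / 483.8 = 90.12 N·m.
For a solid shaft τ_max = 16T/(πd³), so d = (16T/(π τ_allow))^(1/3) = (16·90.12/(π·1.16×10^8))^(1/3) = 0.01582 m.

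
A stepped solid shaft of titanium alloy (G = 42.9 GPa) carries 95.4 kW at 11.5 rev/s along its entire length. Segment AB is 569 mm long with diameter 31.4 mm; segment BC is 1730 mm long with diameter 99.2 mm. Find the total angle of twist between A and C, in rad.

0.189 rad

ω = 2π·11.5 = 72.26 rad/s, so T = P/ω = 95.4×10³ / 72.26 = 1320 N·m.
J_AB = π(0.0314)⁴/32 = 9.54×10^-8 m⁴; J_BC = π(0.0992)⁴/32 = 9.51×10^-6 m⁴.
θ = (T/G)·Σ L_i/J_i = (1320/42.9×10⁹)·(0.569/9.54×10^-8 + 1.73/9.51×10^-6) = 0.1891 rad.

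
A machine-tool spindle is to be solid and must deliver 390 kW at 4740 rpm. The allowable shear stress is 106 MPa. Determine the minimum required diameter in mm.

33.5 mm

ω = 2π·4740/60 = 496.4 rad/s, so T = P/ω = 390×10³ / 496.4 = 785.7 N·m.
For a solid shaft τ_max = 16T/(πd³), so d = (16T/(π τ_allow))^(1/3) = (16·785.7/(π·1.06×10^8))^(1/3) = 0.03355 m.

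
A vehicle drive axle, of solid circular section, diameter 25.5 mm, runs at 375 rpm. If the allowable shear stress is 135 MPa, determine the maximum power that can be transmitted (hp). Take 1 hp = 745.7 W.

23.1 hp

J = πd⁴/32 = π(0.0255)⁴/32 = 4.151×10^-8 m⁴.
T_max = τ_allow·J/r = 1.35×10^8 × 4.151×10^-8 / 0.0127 = 439.5 N·m.
ω = 2π·375/60 = 39.27 rad/s, so P_max = T_max·ω = 1.726×10^4 W.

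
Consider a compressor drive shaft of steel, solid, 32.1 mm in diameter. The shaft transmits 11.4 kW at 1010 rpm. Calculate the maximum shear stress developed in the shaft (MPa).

ω = 2π·1010/60 = 105.8 rad/s, so T = P/ω = 11.4×10³ / 105.8 = 107.8 N·m.
J = πd⁴/32 = π(0.0321)⁴/32 = 1.042×10^-7 m⁴.
τ_max = T·r/J = 107.8 × 0.0161 / 1.042×10^-7 = 1.660×10^7 Pa.

16.6 MPa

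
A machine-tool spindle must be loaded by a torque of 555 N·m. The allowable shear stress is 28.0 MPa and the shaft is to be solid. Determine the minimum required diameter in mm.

For a solid shaft τ_max = 16T/(πd³), so d = (16T/(π τ_allow))^(1/3) = (16·555.0/(π·2.80×10^7))^(1/3) = 0.04656 m.

46.6 mm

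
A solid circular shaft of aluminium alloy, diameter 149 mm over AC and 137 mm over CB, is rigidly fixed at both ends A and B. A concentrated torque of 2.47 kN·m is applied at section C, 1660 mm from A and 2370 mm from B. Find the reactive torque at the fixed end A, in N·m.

Compatibility: T_A·a/J_AC = T_B·b/J_CB with T_A + T_B = T₀.
J_AC = 4.84×10^-5 m⁴, J_CB = 3.46×10^-5 m⁴, so T_A = T₀·(J_AC/a)/((J_AC/a)+(J_CB/b)) = 1646 N·m, T_B = 824.0 N·m.

1650 N·m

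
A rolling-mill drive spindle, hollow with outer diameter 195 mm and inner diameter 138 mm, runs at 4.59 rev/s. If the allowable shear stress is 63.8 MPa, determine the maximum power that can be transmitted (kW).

2010 kW

J = π(d_o⁴ − d_i⁴)/32 = π(0.195⁴ − 0.138⁴)/32 = 1.063×10^-4 m⁴.
T_max = τ_allow·J/r = 6.38×10^7 × 1.063×10^-4 / 0.0975 = 69590 N·m.
ω = 2π·4.59 = 28.84 rad/s, so P_max = T_max·ω = 2.007×10^6 W.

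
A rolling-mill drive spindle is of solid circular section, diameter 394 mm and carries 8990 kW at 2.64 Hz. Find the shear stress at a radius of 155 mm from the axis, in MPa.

ω = 2π·2.64 = 16.59 rad/s, so T = P/ω = 8990×10³ / 16.59 = 542000 N·m.
J = πd⁴/32 = π(0.394)⁴/32 = 2.366×10^-3 m⁴.
Shear stress varies linearly with radius: τ = T·r/J = 542000 × 0.155 / 2.366×10^-3 = 3.551×10^7 Pa.

35.5 MPa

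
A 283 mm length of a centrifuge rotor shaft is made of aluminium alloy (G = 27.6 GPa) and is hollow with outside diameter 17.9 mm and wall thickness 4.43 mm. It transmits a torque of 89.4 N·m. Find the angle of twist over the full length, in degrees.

5.57°

J = π(d_o⁴ − d_i⁴)/32 = π(0.0179⁴ − 0.00904⁴)/32 = 9.423×10^-9 m⁴.
θ = T·L/(G·J) = 89.40 × 0.283 / (27.6×10⁹ × 9.423×10^-9) = 0.09728 rad.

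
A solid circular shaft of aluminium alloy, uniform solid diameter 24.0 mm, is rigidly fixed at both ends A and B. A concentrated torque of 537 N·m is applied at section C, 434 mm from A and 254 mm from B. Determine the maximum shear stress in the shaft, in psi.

With uniform GJ and both ends fixed, compatibility θ_AC = θ_CB gives T_A·a = T_B·b, together with T_A + T_B = T₀.
T_A = T₀·b/(a+b) = 537.0·254/688.0 = 198.3 N·m; T_B = 338.7 N·m.
τ in each portion: τ_AC = 7.30×10^7 Pa, τ_CB = 1.25×10^8 Pa; maximum is in CB.
τ_max = T_CB·r/J = 338.7·0.0120/3.26×10^-8 = 1.248×10^8 Pa.

18100 psi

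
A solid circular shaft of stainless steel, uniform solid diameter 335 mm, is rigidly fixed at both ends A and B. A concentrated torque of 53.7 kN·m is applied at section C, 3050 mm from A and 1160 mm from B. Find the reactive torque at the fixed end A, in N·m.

14800 N·m

With uniform GJ and both ends fixed, compatibility θ_AC = θ_CB gives T_A·a = T_B·b, together with T_A + T_B = T₀.
T_A = T₀·b/(a+b) = 53700·1160/4210 = 14800 N·m; T_B = 38900 N·m.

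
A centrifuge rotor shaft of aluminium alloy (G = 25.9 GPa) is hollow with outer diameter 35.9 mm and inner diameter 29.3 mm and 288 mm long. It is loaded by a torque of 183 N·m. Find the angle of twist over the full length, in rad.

J = π(d_o⁴ − d_i⁴)/32 = π(0.0359⁴ − 0.0293⁴)/32 = 9.072×10^-8 m⁴.
θ = T·L/(G·J) = 183.0 × 0.288 / (25.9×10⁹ × 9.072×10^-8) = 0.02243 rad.

0.0224 rad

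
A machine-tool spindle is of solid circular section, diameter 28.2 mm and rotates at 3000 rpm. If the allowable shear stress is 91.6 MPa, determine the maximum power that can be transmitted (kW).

J = πd⁴/32 = π(0.0282)⁴/32 = 6.209×10^-8 m⁴.
T_max = τ_allow·J/r = 9.16×10^7 × 6.209×10^-8 / 0.0141 = 403.3 N·m.
ω = 2π·3000/60 = 314.2 rad/s, so P_max = T_max·ω = 1.267×10^5 W.

127 kW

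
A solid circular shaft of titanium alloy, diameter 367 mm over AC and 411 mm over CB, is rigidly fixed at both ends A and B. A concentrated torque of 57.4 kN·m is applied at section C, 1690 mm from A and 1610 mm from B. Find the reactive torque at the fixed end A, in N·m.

21700 N·m

Compatibility: T_A·a/J_AC = T_B·b/J_CB with T_A + T_B = T₀.
J_AC = 1.78×10^-3 m⁴, J_CB = 2.80×10^-3 m⁴, so T_A = T₀·(J_AC/a)/((J_AC/a)+(J_CB/b)) = 21650 N·m, T_B = 35750 N·m.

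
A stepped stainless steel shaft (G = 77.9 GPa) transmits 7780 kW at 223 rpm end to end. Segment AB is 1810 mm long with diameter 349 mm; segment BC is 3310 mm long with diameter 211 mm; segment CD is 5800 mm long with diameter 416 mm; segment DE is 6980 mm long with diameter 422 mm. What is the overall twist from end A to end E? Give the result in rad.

0.0961 rad

ω = 2π·223/60 = 23.35 rad/s, so T = P/ω = 7780×10³ / 23.35 = 333200 N·m.
J_AB = π(0.349)⁴/32 = 1.46×10^-3 m⁴; J_BC = π(0.211)⁴/32 = 1.95×10^-4 m⁴; J_CD = π(0.416)⁴/32 = 2.94×10^-3 m⁴; J_DE = π(0.422)⁴/32 = 3.11×10^-3 m⁴.
θ = (T/G)·Σ L_i/J_i = (333200/77.9×10⁹)·(1.81/1.46×10^-3 + 3.31/1.95×10^-4 + 5.80/2.94×10^-3 + 6.98/3.11×10^-3) = 0.09608 rad.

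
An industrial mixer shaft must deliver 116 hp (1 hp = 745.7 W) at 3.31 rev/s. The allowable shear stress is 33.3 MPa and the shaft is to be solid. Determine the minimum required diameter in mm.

86.0 mm

ω = 2π·3.31 = 20.80 rad/s, so T = P/ω = 116×745.7 / 20.80 = 4159 N·m.
For a solid shaft τ_max = 16T/(πd³), so d = (16T/(π τ_allow))^(1/3) = (16·4159/(π·3.33×10^7))^(1/3) = 0.08600 m.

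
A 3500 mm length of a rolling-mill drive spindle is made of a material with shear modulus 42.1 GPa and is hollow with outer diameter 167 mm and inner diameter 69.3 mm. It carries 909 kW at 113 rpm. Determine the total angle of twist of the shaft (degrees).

ω = 2π·113/60 = 11.83 rad/s, so T = P/ω = 909×10³ / 11.83 = 76820 N·m.
J = π(d_o⁴ − d_i⁴)/32 = π(0.167⁴ − 0.0693⁴)/32 = 7.410×10^-5 m⁴.
θ = T·L/(G·J) = 76820 × 3.50 / (42.1×10⁹ × 7.410×10^-5) = 0.08619 rad.

4.94°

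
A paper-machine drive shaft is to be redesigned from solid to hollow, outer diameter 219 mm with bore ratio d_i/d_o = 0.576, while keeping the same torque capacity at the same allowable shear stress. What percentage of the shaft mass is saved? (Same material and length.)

27.8 %

Equal τ_max and T ⇒ the solid shaft needs d_s³ = d_o³(1−k⁴), so d_s = 219·(1−0.576⁴)^(1/3) = 210.7 mm.
Area ratio A_h/A_s = d_o²(1−k²)/d_s² = (1−k²)/(1−k⁴)^(2/3) = 0.7222.
Mass saving = 1 − 0.7222 = 27.8 %.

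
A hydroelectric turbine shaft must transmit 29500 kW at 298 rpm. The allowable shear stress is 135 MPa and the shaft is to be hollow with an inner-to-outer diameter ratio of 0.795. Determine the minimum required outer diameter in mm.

ω = 2π·298/60 = 31.21 rad/s, so T = P/ω = 29500×10³ / 31.21 = 945300 N·m.
For a hollow shaft with d_i/d_o = 0.795: τ_max = 16T/(π d_o³ (1−k⁴)), so d_o = [16T/(π τ_allow (1−k⁴))]^(1/3) = [16·945300/(π·1.35×10^8·0.6005)]^(1/3) = 0.3901 m.

390 mm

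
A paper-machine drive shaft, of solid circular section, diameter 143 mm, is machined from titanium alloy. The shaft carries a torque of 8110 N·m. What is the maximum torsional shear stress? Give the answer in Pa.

1.41e7 Pa

J = πd⁴/32 = π(0.143)⁴/32 = 4.105×10^-5 m⁴.
τ_max = T·r/J = 8110 × 0.0715 / 4.105×10^-5 = 1.412×10^7 Pa.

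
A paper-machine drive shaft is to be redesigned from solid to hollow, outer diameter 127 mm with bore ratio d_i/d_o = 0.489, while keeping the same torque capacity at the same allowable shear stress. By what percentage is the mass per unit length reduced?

20.9 %

Equal τ_max and T ⇒ the solid shaft needs d_s³ = d_o³(1−k⁴), so d_s = 127·(1−0.489⁴)^(1/3) = 124.5 mm.
Area ratio A_h/A_s = d_o²(1−k²)/d_s² = (1−k²)/(1−k⁴)^(2/3) = 0.7913.
Mass saving = 1 − 0.7913 = 20.9 %.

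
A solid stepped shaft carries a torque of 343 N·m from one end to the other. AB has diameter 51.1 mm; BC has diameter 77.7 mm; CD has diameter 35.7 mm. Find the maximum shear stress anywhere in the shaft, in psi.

5570 psi

Under the same torque, τ_max = 16T/(πd³) is largest where d is smallest — segment CD (d = 35.7 mm).
τ_max = 16·343.0/(π·(0.0357)³) = 3.839×10^7 Pa.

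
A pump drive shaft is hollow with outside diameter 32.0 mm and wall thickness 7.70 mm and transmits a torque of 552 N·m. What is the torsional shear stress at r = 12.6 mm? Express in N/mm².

72.8 N/mm²

J = π(d_o⁴ − d_i⁴)/32 = π(0.0320⁴ − 0.0166⁴)/32 = 9.549×10^-8 m⁴.
Shear stress varies linearly with radius: τ = T·r/J = 552.0 × 0.0126 / 9.549×10^-8 = 7.284×10^7 Pa.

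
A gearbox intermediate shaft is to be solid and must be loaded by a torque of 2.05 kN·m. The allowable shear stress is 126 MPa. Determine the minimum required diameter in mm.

For a solid shaft τ_max = 16T/(πd³), so d = (16T/(π τ_allow))^(1/3) = (16·2050/(π·1.26×10^8))^(1/3) = 0.04360 m.

43.6 mm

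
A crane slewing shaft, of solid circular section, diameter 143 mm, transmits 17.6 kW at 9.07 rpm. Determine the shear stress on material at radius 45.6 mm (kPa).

ω = 2π·9.07/60 = 0.9498 rad/s, so T = P/ω = 17.6×10³ / 0.9498 = 18530 N·m.
J = πd⁴/32 = π(0.143)⁴/32 = 4.105×10^-5 m⁴.
Shear stress varies linearly with radius: τ = T·r/J = 18530 × 0.0456 / 4.105×10^-5 = 2.058×10^7 Pa.

20600 kPa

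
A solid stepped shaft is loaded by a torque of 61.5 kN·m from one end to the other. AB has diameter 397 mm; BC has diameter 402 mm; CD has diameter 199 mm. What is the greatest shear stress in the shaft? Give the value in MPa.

39.7 MPa

Under the same torque, τ_max = 16T/(πd³) is largest where d is smallest — segment CD (d = 199 mm).
τ_max = 16·61500/(π·(0.199)³) = 3.975×10^7 Pa.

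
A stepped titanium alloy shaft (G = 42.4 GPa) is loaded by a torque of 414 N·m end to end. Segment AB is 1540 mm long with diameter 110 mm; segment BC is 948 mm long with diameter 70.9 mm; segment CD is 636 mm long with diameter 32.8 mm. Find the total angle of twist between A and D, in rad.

J_AB = π(0.110)⁴/32 = 1.44×10^-5 m⁴; J_BC = π(0.0709)⁴/32 = 2.48×10^-6 m⁴; J_CD = π(0.0328)⁴/32 = 1.14×10^-7 m⁴.
θ = (T/G)·Σ L_i/J_i = (414.0/42.4×10⁹)·(1.54/1.44×10^-5 + 0.948/2.48×10^-6 + 0.636/1.14×10^-7) = 0.05943 rad.

0.0594 rad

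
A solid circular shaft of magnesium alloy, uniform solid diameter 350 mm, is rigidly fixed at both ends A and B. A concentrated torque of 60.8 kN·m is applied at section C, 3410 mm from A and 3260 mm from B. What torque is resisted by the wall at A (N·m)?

With uniform GJ and both ends fixed, compatibility θ_AC = θ_CB gives T_A·a = T_B·b, together with T_A + T_B = T₀.
T_A = T₀·b/(a+b) = 60800·3260/6670 = 29720 N·m; T_B = 31080 N·m.

29700 N·m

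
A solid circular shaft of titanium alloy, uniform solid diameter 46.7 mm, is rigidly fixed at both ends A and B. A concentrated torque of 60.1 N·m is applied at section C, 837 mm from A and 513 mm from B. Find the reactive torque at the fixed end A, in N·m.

With uniform GJ and both ends fixed, compatibility θ_AC = θ_CB gives T_A·a = T_B·b, together with T_A + T_B = T₀.
T_A = T₀·b/(a+b) = 60.10·513/1350 = 22.84 N·m; T_B = 37.26 N·m.

22.8 N·m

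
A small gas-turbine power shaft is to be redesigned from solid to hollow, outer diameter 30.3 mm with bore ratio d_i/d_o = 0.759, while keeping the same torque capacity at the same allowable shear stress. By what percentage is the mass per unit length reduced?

Equal τ_max and T ⇒ the solid shaft needs d_s³ = d_o³(1−k⁴), so d_s = 30.3·(1−0.759⁴)^(1/3) = 26.49 mm.
Area ratio A_h/A_s = d_o²(1−k²)/d_s² = (1−k²)/(1−k⁴)^(2/3) = 0.5547.
Mass saving = 1 − 0.5547 = 44.5 %.

44.5 %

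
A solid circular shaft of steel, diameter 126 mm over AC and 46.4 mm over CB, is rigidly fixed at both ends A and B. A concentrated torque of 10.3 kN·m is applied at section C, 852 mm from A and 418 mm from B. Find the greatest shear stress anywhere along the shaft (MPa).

Compatibility: T_A·a/J_AC = T_B·b/J_CB with T_A + T_B = T₀.
J_AC = 2.47×10^-5 m⁴, J_CB = 4.55×10^-7 m⁴, so T_A = T₀·(J_AC/a)/((J_AC/a)+(J_CB/b)) = 9928 N·m, T_B = 372.1 N·m.
τ in each portion: τ_AC = 2.53×10^7 Pa, τ_CB = 1.90×10^7 Pa; maximum is in AC.
τ_max = T_AC·r/J = 9928·0.0630/2.47×10^-5 = 2.528×10^7 Pa.

25.3 MPa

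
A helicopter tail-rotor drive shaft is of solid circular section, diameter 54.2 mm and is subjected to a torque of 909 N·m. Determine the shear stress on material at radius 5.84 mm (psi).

909 psi

J = πd⁴/32 = π(0.0542)⁴/32 = 8.472×10^-7 m⁴.
Shear stress varies linearly with radius: τ = T·r/J = 909.0 × 0.00584 / 8.472×10^-7 = 6.266×10^6 Pa.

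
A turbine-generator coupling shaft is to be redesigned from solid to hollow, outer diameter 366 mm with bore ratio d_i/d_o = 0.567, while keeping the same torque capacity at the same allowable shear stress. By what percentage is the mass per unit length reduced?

Equal τ_max and T ⇒ the solid shaft needs d_s³ = d_o³(1−k⁴), so d_s = 366·(1−0.567⁴)^(1/3) = 352.9 mm.
Area ratio A_h/A_s = d_o²(1−k²)/d_s² = (1−k²)/(1−k⁴)^(2/3) = 0.7297.
Mass saving = 1 − 0.7297 = 27.0 %.

27.0 %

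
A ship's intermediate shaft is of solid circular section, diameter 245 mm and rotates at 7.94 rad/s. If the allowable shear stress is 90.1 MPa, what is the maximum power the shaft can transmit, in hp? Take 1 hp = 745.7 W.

J = πd⁴/32 = π(0.245)⁴/32 = 3.537×10^-4 m⁴.
T_max = τ_allow·J/r = 9.01×10^7 × 3.537×10^-4 / 0.122 = 260200 N·m.
ω = 7.94 rad/s, so P_max = T_max·ω = 2.066×10^6 W.

2770 hp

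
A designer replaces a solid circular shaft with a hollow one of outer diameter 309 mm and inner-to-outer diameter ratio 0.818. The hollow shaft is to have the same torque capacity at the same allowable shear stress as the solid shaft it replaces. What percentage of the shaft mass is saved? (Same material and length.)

Equal τ_max and T ⇒ the solid shaft needs d_s³ = d_o³(1−k⁴), so d_s = 309·(1−0.818⁴)^(1/3) = 253.5 mm.
Area ratio A_h/A_s = d_o²(1−k²)/d_s² = (1−k²)/(1−k⁴)^(2/3) = 0.4915.
Mass saving = 1 − 0.4915 = 50.8 %.

50.8 %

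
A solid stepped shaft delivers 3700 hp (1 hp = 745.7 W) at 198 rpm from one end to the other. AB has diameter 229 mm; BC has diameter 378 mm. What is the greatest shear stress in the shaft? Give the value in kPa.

56400 kPa

ω = 2π·198/60 = 20.73 rad/s, so T = P/ω = 3700×745.7 / 20.73 = 133100 N·m.
Under the same torque, τ_max = 16T/(πd³) is largest where d is smallest — segment AB (d = 229 mm).
τ_max = 16·133100/(π·(0.229)³) = 5.643×10^7 Pa.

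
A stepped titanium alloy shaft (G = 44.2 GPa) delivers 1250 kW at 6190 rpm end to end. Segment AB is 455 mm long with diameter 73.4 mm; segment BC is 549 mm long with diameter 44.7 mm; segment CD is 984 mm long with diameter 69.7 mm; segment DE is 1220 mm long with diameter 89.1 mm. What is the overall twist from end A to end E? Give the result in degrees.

ω = 2π·6190/60 = 648.2 rad/s, so T = P/ω = 1250×10³ / 648.2 = 1928 N·m.
J_AB = π(0.0734)⁴/32 = 2.85×10^-6 m⁴; J_BC = π(0.0447)⁴/32 = 3.92×10^-7 m⁴; J_CD = π(0.0697)⁴/32 = 2.32×10^-6 m⁴; J_DE = π(0.0891)⁴/32 = 6.19×10^-6 m⁴.
θ = (T/G)·Σ L_i/J_i = (1928/44.2×10⁹)·(0.455/2.85×10^-6 + 0.549/3.92×10^-7 + 0.984/2.32×10^-6 + 1.22/6.19×10^-6) = 0.09521 rad.

5.45°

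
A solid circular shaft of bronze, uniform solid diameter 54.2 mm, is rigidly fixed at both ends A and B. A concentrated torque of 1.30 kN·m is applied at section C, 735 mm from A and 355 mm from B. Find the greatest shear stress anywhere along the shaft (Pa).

2.80e7 Pa

With uniform GJ and both ends fixed, compatibility θ_AC = θ_CB gives T_A·a = T_B·b, together with T_A + T_B = T₀.
T_A = T₀·b/(a+b) = 1300·355/1090 = 423.4 N·m; T_B = 876.6 N·m.
τ in each portion: τ_AC = 1.35×10^7 Pa, τ_CB = 2.80×10^7 Pa; maximum is in CB.
τ_max = T_CB·r/J = 876.6·0.0271/8.47×10^-7 = 2.804×10^7 Pa.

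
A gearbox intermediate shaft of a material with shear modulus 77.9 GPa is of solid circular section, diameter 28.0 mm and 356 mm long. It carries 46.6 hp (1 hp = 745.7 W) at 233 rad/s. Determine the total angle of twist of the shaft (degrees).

0.647°

ω = 233 rad/s, so T = P/ω = 46.6×745.7 / 233.0 = 149.1 N·m.
J = πd⁴/32 = π(0.0280)⁴/32 = 6.034×10^-8 m⁴.
θ = T·L/(G·J) = 149.1 × 0.356 / (77.9×10⁹ × 6.034×10^-8) = 0.01129 rad.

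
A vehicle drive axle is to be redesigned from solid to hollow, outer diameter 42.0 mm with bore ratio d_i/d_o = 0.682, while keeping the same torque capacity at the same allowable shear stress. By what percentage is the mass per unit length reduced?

37.1 %

Equal τ_max and T ⇒ the solid shaft needs d_s³ = d_o³(1−k⁴), so d_s = 42.0·(1−0.682⁴)^(1/3) = 38.72 mm.
Area ratio A_h/A_s = d_o²(1−k²)/d_s² = (1−k²)/(1−k⁴)^(2/3) = 0.6293.
Mass saving = 1 − 0.6293 = 37.1 %.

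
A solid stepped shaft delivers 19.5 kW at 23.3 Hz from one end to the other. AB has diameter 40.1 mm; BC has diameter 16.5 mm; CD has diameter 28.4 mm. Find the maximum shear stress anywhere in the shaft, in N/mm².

151 N/mm²

ω = 2π·23.3 = 146.4 rad/s, so T = P/ω = 19.5×10³ / 146.4 = 133.2 N·m.
Under the same torque, τ_max = 16T/(πd³) is largest where d is smallest — segment BC (d = 16.5 mm).
τ_max = 16·133.2/(π·(0.0165)³) = 1.510×10^8 Pa.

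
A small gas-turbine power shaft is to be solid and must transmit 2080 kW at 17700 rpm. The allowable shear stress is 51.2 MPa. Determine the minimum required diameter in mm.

48.1 mm

ω = 2π·17700/60 = 1854 rad/s, so T = P/ω = 2080×10³ / 1854 = 1122 N·m.
For a solid shaft τ_max = 16T/(πd³), so d = (16T/(π τ_allow))^(1/3) = (16·1122/(π·5.12×10^7))^(1/3) = 0.04815 m.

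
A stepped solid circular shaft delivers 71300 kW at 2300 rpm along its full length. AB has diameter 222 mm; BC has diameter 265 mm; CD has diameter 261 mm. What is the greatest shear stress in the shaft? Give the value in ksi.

ω = 2π·2300/60 = 240.9 rad/s, so T = P/ω = 71300×10³ / 240.9 = 296000 N·m.
Under the same torque, τ_max = 16T/(πd³) is largest where d is smallest — segment AB (d = 222 mm).
τ_max = 16·296000/(π·(0.222)³) = 1.378×10^8 Pa.

20.0 ksi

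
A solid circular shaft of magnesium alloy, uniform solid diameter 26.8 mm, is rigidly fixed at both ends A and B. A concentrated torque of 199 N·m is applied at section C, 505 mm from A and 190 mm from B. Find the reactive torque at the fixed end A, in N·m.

54.4 N·m

With uniform GJ and both ends fixed, compatibility θ_AC = θ_CB gives T_A·a = T_B·b, together with T_A + T_B = T₀.
T_A = T₀·b/(a+b) = 199.0·190/695.0 = 54.40 N·m; T_B = 144.6 N·m.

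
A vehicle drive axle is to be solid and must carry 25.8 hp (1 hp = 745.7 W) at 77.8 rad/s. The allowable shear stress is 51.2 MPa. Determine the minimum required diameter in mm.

29.1 mm

ω = 77.8 rad/s, so T = P/ω = 25.8×745.7 / 77.80 = 247.3 N·m.
For a solid shaft τ_max = 16T/(πd³), so d = (16T/(π τ_allow))^(1/3) = (16·247.3/(π·5.12×10^7))^(1/3) = 0.02908 m.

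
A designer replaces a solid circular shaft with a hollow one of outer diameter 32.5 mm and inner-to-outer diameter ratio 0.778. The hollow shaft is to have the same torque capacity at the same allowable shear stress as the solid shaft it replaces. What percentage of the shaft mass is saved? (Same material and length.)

Equal τ_max and T ⇒ the solid shaft needs d_s³ = d_o³(1−k⁴), so d_s = 32.5·(1−0.778⁴)^(1/3) = 27.91 mm.
Area ratio A_h/A_s = d_o²(1−k²)/d_s² = (1−k²)/(1−k⁴)^(2/3) = 0.5350.
Mass saving = 1 − 0.5350 = 46.5 %.

46.5 %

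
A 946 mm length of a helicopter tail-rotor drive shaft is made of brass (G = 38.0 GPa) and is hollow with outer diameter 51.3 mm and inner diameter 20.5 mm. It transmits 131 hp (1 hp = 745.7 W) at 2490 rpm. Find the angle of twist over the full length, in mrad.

14.1 mrad

ω = 2π·2490/60 = 260.8 rad/s, so T = P/ω = 131×745.7 / 260.8 = 374.6 N·m.
J = π(d_o⁴ − d_i⁴)/32 = π(0.0513⁴ − 0.0205⁴)/32 = 6.626×10^-7 m⁴.
θ = T·L/(G·J) = 374.6 × 0.946 / (38.0×10⁹ × 6.626×10^-7) = 0.01408 rad.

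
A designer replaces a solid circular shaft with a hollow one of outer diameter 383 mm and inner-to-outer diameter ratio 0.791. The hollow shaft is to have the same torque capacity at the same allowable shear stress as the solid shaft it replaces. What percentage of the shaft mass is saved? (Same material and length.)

47.9 %

Equal τ_max and T ⇒ the solid shaft needs d_s³ = d_o³(1−k⁴), so d_s = 383·(1−0.791⁴)^(1/3) = 324.6 mm.
Area ratio A_h/A_s = d_o²(1−k²)/d_s² = (1−k²)/(1−k⁴)^(2/3) = 0.5213.
Mass saving = 1 − 0.5213 = 47.9 %.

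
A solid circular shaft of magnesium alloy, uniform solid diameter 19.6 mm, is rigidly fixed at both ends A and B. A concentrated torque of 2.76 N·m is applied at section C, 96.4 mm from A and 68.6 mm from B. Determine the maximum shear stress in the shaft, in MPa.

1.09 MPa

With uniform GJ and both ends fixed, compatibility θ_AC = θ_CB gives T_A·a = T_B·b, together with T_A + T_B = T₀.
T_A = T₀·b/(a+b) = 2.760·68.6/165.0 = 1.147 N·m; T_B = 1.613 N·m.
τ in each portion: τ_AC = 7.76×10^5 Pa, τ_CB = 1.09×10^6 Pa; maximum is in CB.
τ_max = T_CB·r/J = 1.613·0.00980/1.45×10^-8 = 1.091×10^6 Pa.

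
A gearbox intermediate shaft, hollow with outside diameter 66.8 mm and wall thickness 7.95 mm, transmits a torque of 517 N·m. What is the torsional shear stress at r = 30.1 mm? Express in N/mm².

J = π(d_o⁴ − d_i⁴)/32 = π(0.0668⁴ − 0.0509⁴)/32 = 1.296×10^-6 m⁴.
Shear stress varies linearly with radius: τ = T·r/J = 517.0 × 0.0301 / 1.296×10^-6 = 1.201×10^7 Pa.

12.0 N/mm²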